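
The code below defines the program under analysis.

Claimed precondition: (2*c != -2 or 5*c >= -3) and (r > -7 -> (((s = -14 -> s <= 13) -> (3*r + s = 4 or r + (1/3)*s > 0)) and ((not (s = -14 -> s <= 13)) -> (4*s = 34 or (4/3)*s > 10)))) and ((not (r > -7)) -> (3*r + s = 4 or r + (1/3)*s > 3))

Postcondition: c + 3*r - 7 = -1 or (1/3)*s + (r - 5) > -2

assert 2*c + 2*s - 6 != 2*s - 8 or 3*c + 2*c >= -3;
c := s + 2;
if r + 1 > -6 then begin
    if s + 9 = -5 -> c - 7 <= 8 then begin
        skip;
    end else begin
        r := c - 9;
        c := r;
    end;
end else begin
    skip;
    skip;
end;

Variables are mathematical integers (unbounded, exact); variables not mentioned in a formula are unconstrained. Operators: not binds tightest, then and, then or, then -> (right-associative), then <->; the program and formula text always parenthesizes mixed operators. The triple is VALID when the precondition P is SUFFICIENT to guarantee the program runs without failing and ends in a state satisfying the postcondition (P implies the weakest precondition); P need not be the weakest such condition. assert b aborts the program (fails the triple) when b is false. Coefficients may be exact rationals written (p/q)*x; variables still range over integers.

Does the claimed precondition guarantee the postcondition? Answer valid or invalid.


Working backward. After the program, the postcondition c + 3*r - 7 = -1 or (1/3)*s + (r - 5) > -2 must hold; in canonical form it is c + 3*r = 6 or r + (1/3)*s > 3.
Then branch requires ((s = -14 -> c <= 15) -> (c + 3*r = 6 or r + (1/3)*s > 3)) and ((not (s = -14 -> c <= 15)) -> (4*c = 42 or c + (1/3)*s > 12)); else branch requires c + 3*r = 6 or r + (1/3)*s > 3.
Before the if: (r > -7 -> (((s = -14 -> c <= 15) -> (c + 3*r = 6 or r + (1/3)*s > 3)) and ((not (s = -14 -> c <= 15)) -> (4*c = 42 or c + (1/3)*s > 12)))) and ((not (r > -7)) -> (c + 3*r = 6 or r + (1/3)*s > 3))
Before c := s + 2: (r > -7 -> (((s = -14 -> s <= 13) -> (3*r + s = 4 or r + (1/3)*s > 3)) and ((not (s = -14 -> s <= 13)) -> (4*s = 34 or (4/3)*s > 10)))) and ((not (r > -7)) -> (3*r + s = 4 or r + (1/3)*s > 3))
Before assert 2*c + 2*s - 6 != 2*s - 8 or 3*c + 2*c >= -3: (2*c != -2 or 5*c >= -3) and (r > -7 -> (((s = -14 -> s <= 13) -> (3*r + s = 4 or r + (1/3)*s > 3)) and ((not (s = -14 -> s <= 13)) -> (4*s = 34 or (4/3)*s > 10)))) and ((not (r > -7)) -> (3*r + s = 4 or r + (1/3)*s > 3))
The weakest precondition is (2*c != -2 or 5*c >= -3) and (r > -7 -> (((s = -14 -> s <= 13) -> (3*r + s = 4 or r + (1/3)*s > 3)) and ((not (s = -14 -> s <= 13)) -> (4*s = 34 or (4/3)*s > 10)))) and ((not (r > -7)) -> (3*r + s = 4 or r + (1/3)*s > 3)).
Check whether (2*c != -2 or 5*c >= -3) and (r > -7 -> (((s = -14 -> s <= 13) -> (3*r + s = 4 or r + (1/3)*s > 0)) and ((not (s = -14 -> s <= 13)) -> (4*s = 34 or (4/3)*s > 10)))) and ((not (r > -7)) -> (3*r + s = 4 or r + (1/3)*s > 3)) implies it.
Countermodel: at the initial state c = 0, r = -6, s = 19, the precondition holds but the weakest precondition fails.
Answer: invalid


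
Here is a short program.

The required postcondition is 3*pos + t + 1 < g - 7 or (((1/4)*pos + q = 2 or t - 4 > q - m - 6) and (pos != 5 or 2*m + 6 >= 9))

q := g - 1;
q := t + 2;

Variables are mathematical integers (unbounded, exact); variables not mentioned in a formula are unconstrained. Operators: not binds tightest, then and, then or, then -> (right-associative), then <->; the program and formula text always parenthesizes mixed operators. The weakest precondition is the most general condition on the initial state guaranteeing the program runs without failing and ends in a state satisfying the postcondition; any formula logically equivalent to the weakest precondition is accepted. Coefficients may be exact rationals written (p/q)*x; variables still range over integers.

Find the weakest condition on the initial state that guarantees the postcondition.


Working backward. After the program, the postcondition 3*pos + t + 1 < g - 7 or (((1/4)*pos + q = 2 or t - 4 > q - m - 6) and (pos != 5 or 2*m + 6 >= 9)) must hold; in canonical form it is 3*pos + t < g - 8 or (((1/4)*pos + q = 2 or m + t > q - 2) and (pos != 5 or 2*m >= 3)).
Before q := t + 2: 3*pos + t < g - 8 or (((1/4)*pos + t = 0 or m > 0) and (pos != 5 or 2*m >= 3))
Before q := g - 1: 3*pos + t < g - 8 or (((1/4)*pos + t = 0 or m > 0) and (pos != 5 or 2*m >= 3))
Answer: WP = 3*pos + t < g - 8 or (((1/4)*pos + t = 0 or m > 0) and (pos != 5 or 2*m >= 3))


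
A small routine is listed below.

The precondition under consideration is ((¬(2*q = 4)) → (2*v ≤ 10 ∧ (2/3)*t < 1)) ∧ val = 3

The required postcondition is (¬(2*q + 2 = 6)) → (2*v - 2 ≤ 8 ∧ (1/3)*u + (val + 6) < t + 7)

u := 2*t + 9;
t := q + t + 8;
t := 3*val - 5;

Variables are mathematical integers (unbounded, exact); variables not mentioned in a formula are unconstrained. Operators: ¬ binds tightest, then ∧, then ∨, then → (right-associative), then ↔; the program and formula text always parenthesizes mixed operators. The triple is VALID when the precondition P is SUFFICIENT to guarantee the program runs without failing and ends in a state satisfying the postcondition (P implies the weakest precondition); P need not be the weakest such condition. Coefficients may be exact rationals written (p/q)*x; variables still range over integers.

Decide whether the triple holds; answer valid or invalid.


Working backward. After the program, the postcondition (¬(2*q + 2 = 6)) → (2*v - 2 ≤ 8 ∧ (1/3)*u + (val + 6) < t + 7) must hold; in canonical form it is (¬(2*q = 4)) → (2*v ≤ 10 ∧ (1/3)*u + val < t + 1).
Before t := 3*val - 5: (¬(2*q = 4)) → (2*v ≤ 10 ∧ (1/3)*u < 2*val - 4)
Before t := q + t + 8: (¬(2*q = 4)) → (2*v ≤ 10 ∧ (1/3)*u < 2*val - 4)
Before u := 2*t + 9: (¬(2*q = 4)) → (2*v ≤ 10 ∧ (2/3)*t < 2*val - 7)
The weakest precondition is (¬(2*q = 4)) → (2*v ≤ 10 ∧ (2/3)*t < 2*val - 7).
Check whether ((¬(2*q = 4)) → (2*v ≤ 10 ∧ (2/3)*t < 1)) ∧ val = 3 implies it.
Countermodel: at the initial state q = 3, t = -1, v = 5, val = 3, the precondition holds but the weakest precondition fails.
Answer: invalid


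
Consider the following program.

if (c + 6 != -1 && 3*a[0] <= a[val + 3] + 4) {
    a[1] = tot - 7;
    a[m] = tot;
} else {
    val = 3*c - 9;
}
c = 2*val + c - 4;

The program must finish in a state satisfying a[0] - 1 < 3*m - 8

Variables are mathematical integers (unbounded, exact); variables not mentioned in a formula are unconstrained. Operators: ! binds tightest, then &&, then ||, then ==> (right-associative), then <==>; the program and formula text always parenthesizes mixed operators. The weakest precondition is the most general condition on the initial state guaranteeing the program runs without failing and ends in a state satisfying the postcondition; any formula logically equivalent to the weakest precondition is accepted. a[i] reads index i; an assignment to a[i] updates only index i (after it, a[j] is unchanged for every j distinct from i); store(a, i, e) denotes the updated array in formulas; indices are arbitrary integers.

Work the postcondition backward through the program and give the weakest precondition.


Working backward. After the program, the postcondition a[0] - 1 < 3*m - 8 must hold; in canonical form it is a[0] < 3*m - 7.
Before c := 2*val + c - 4: a[0] < 3*m - 7
Then branch requires store(store(a, 1, tot - 7), m, tot)[0] < 3*m - 7; else branch requires a[0] < 3*m - 7.
Before the if: ((c != -7 && 3*a[0] <= a[val + 3] + 4) ==> store(store(a, 1, tot - 7), m, tot)[0] < 3*m - 7) && ((!(c != -7 && 3*a[0] <= a[val + 3] + 4)) ==> a[0] < 3*m - 7)
Answer: WP = ((c != -7 && 3*a[0] <= a[val + 3] + 4) ==> store(store(a, 1, tot - 7), m, tot)[0] < 3*m - 7) && ((!(c != -7 && 3*a[0] <= a[val + 3] + 4)) ==> a[0] < 3*m - 7)


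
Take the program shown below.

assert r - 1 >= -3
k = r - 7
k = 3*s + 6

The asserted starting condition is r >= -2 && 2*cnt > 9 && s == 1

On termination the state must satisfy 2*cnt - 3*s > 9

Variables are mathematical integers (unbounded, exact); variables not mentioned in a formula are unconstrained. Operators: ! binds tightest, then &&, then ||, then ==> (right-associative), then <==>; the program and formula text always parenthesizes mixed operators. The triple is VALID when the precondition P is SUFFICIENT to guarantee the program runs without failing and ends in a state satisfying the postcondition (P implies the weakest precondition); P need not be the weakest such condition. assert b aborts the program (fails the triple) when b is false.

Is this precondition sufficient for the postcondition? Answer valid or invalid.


Working backward. After the program, the postcondition 2*cnt - 3*s > 9 must hold; in canonical form it is 2*cnt > 3*s + 9.
Before k := 3*s + 6: 2*cnt > 3*s + 9
Before k := r - 7: 2*cnt > 3*s + 9
Before assert r - 1 >= -3: r >= -2 && 2*cnt > 3*s + 9
The weakest precondition is r >= -2 && 2*cnt > 3*s + 9.
Check whether r >= -2 && 2*cnt > 9 && s == 1 implies it.
Countermodel: at the initial state cnt = 5, r = -2, s = 1, the precondition holds but the weakest precondition fails.
Answer: invalid


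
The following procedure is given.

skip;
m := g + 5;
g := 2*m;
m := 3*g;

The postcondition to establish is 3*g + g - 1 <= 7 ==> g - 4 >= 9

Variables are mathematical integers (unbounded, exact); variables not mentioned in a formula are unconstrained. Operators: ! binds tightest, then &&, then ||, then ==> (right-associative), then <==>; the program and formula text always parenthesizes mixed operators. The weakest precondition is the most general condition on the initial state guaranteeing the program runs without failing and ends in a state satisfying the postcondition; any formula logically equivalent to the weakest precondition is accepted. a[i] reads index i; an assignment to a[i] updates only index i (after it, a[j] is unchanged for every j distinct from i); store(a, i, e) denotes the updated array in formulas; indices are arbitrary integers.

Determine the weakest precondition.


Working backward. After the program, the postcondition 3*g + g - 1 <= 7 ==> g - 4 >= 9 must hold; in canonical form it is 4*g <= 8 ==> g >= 13.
Before m := 3*g: 4*g <= 8 ==> g >= 13
Before g := 2*m: 8*m <= 8 ==> 2*m >= 13
Before m := g + 5: 8*g <= -32 ==> 2*g >= 3
Before skip: 8*g <= -32 ==> 2*g >= 3
Answer: WP = 8*g <= -32 ==> 2*g >= 3


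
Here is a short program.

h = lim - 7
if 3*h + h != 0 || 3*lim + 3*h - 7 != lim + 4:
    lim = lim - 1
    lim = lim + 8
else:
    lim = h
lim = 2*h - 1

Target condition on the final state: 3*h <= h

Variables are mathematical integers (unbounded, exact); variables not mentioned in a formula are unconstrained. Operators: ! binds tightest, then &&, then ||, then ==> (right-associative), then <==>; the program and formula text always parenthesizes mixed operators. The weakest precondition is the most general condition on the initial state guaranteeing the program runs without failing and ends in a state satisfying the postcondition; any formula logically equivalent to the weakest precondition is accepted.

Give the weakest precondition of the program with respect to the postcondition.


Working backward. After the program, the postcondition 3*h <= h must hold; in canonical form it is 2*h <= 0.
Before lim := 2*h - 1: 2*h <= 0
Then branch requires 2*h <= 0; else branch requires 2*h <= 0.
Before the if: ((4*h != 0 || 3*h + 2*lim != 11) ==> 2*h <= 0) && ((!(4*h != 0 || 3*h + 2*lim != 11)) ==> 2*h <= 0)
Before h := lim - 7: ((4*lim != 28 || 5*lim != 32) ==> 2*lim <= 14) && ((!(4*lim != 28 || 5*lim != 32)) ==> 2*lim <= 14)
Answer: WP = ((4*lim != 28 || 5*lim != 32) ==> 2*lim <= 14) && ((!(4*lim != 28 || 5*lim != 32)) ==> 2*lim <= 14)


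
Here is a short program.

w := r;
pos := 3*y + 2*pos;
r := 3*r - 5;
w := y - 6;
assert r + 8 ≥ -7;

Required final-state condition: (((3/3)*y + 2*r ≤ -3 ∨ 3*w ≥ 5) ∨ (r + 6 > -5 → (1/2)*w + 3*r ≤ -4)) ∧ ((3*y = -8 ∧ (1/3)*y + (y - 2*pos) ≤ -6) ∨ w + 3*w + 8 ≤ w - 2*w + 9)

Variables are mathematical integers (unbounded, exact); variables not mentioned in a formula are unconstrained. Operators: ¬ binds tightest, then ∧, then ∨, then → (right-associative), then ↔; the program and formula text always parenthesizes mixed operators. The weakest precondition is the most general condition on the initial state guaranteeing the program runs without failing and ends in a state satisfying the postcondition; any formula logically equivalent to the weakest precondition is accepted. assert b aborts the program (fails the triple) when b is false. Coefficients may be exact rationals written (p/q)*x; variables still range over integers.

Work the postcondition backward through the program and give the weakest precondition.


Working backward. After the program, the postcondition (((3/3)*y + 2*r ≤ -3 ∨ 3*w ≥ 5) ∨ (r + 6 > -5 → (1/2)*w + 3*r ≤ -4)) ∧ ((3*y = -8 ∧ (1/3)*y + (y - 2*pos) ≤ -6) ∨ w + 3*w + 8 ≤ w - 2*w + 9) must hold; in canonical form it is (2*r + y ≤ -3 ∨ 3*w ≥ 5 ∨ (r > -11 → 3*r + (1/2)*w ≤ -4)) ∧ ((3*y = -8 ∧ (4/3)*y ≤ 2*pos - 6) ∨ 5*w ≤ 1).
Before assert r + 8 ≥ -7: r ≥ -15 ∧ (2*r + y ≤ -3 ∨ 3*w ≥ 5 ∨ (r > -11 → 3*r + (1/2)*w ≤ -4)) ∧ ((3*y = -8 ∧ (4/3)*y ≤ 2*pos - 6) ∨ 5*w ≤ 1)
Before w := y - 6: r ≥ -15 ∧ (2*r + y ≤ -3 ∨ 3*y ≥ 23 ∨ (r > -11 → 3*r + (1/2)*y ≤ -1)) ∧ ((3*y = -8 ∧ (4/3)*y ≤ 2*pos - 6) ∨ 5*y ≤ 31)
Before r := 3*r - 5: 3*r ≥ -10 ∧ (6*r + y ≤ 7 ∨ 3*y ≥ 23 ∨ (3*r > -6 → 9*r + (1/2)*y ≤ 14)) ∧ ((3*y = -8 ∧ (4/3)*y ≤ 2*pos - 6) ∨ 5*y ≤ 31)
Before pos := 3*y + 2*pos: 3*r ≥ -10 ∧ (6*r + y ≤ 7 ∨ 3*y ≥ 23 ∨ (3*r > -6 → 9*r + (1/2)*y ≤ 14)) ∧ ((3*y = -8 ∧ 4*pos + (14/3)*y ≥ 6) ∨ 5*y ≤ 31)
Before w := r: 3*r ≥ -10 ∧ (6*r + y ≤ 7 ∨ 3*y ≥ 23 ∨ (3*r > -6 → 9*r + (1/2)*y ≤ 14)) ∧ ((3*y = -8 ∧ 4*pos + (14/3)*y ≥ 6) ∨ 5*y ≤ 31)
Answer: WP = 3*r ≥ -10 ∧ (6*r + y ≤ 7 ∨ 3*y ≥ 23 ∨ (3*r > -6 → 9*r + (1/2)*y ≤ 14)) ∧ ((3*y = -8 ∧ 4*pos + (14/3)*y ≥ 6) ∨ 5*y ≤ 31)


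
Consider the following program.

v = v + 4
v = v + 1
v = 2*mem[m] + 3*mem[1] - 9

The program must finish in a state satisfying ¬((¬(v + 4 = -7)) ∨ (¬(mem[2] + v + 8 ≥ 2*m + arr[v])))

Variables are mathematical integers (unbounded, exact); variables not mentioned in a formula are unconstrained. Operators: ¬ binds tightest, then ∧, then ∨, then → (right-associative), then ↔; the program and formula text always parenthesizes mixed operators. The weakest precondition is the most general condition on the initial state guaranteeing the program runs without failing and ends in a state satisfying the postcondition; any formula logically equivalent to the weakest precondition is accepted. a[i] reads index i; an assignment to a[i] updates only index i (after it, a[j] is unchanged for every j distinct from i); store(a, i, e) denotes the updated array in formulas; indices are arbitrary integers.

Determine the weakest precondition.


Working backward. After the program, the postcondition ¬((¬(v + 4 = -7)) ∨ (¬(mem[2] + v + 8 ≥ 2*m + arr[v]))) must hold; in canonical form it is ¬((¬(v = -11)) ∨ (¬(mem[2] + v ≥ arr[v] + 2*m - 8))).
Before v := 2*mem[m] + 3*mem[1] - 9: ¬((¬(3*mem[1] + 2*mem[m] = -2)) ∨ (¬(3*mem[1] + mem[2] + 2*mem[m] ≥ arr[3*mem[1] + 2*mem[m] - 9] + 2*m + 1)))
Before v := v + 1: ¬((¬(3*mem[1] + 2*mem[m] = -2)) ∨ (¬(3*mem[1] + mem[2] + 2*mem[m] ≥ arr[3*mem[1] + 2*mem[m] - 9] + 2*m + 1)))
Before v := v + 4: ¬((¬(3*mem[1] + 2*mem[m] = -2)) ∨ (¬(3*mem[1] + mem[2] + 2*mem[m] ≥ arr[3*mem[1] + 2*mem[m] - 9] + 2*m + 1)))
Answer: WP = ¬((¬(3*mem[1] + 2*mem[m] = -2)) ∨ (¬(3*mem[1] + mem[2] + 2*mem[m] ≥ arr[3*mem[1] + 2*mem[m] - 9] + 2*m + 1)))


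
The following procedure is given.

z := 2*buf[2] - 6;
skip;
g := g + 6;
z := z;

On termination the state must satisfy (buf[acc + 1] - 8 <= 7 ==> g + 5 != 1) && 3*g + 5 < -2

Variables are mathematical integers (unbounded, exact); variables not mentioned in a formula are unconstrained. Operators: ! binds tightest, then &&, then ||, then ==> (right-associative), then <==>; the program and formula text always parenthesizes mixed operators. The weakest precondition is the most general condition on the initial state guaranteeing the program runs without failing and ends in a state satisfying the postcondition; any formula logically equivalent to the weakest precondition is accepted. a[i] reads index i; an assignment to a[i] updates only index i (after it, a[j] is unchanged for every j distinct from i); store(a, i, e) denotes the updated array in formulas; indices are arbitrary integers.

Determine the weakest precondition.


Working backward. After the program, the postcondition (buf[acc + 1] - 8 <= 7 ==> g + 5 != 1) && 3*g + 5 < -2 must hold; in canonical form it is (buf[acc + 1] <= 15 ==> g != -4) && 3*g < -7.
Before z := z: (buf[acc + 1] <= 15 ==> g != -4) && 3*g < -7
Before g := g + 6: (buf[acc + 1] <= 15 ==> g != -10) && 3*g < -25
Before skip: (buf[acc + 1] <= 15 ==> g != -10) && 3*g < -25
Before z := 2*buf[2] - 6: (buf[acc + 1] <= 15 ==> g != -10) && 3*g < -25
Answer: WP = (buf[acc + 1] <= 15 ==> g != -10) && 3*g < -25


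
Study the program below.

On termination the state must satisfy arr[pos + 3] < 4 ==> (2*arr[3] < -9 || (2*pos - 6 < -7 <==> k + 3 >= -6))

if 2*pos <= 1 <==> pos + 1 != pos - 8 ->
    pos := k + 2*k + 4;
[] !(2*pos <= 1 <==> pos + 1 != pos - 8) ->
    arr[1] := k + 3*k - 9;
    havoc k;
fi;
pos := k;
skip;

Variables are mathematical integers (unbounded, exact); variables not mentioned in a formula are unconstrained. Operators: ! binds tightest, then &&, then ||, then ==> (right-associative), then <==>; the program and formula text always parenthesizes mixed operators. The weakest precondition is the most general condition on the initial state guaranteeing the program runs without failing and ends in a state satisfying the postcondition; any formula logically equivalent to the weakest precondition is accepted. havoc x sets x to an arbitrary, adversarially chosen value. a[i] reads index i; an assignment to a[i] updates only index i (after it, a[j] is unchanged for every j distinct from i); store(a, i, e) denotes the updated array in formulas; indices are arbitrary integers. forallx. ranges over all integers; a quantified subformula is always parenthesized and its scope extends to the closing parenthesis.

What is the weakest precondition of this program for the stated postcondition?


Working backward. After the program, the postcondition arr[pos + 3] < 4 ==> (2*arr[3] < -9 || (2*pos - 6 < -7 <==> k + 3 >= -6)) must hold; in canonical form it is arr[pos + 3] < 4 ==> (2*arr[3] < -9 || (2*pos < -1 <==> k >= -9)).
Before skip: arr[pos + 3] < 4 ==> (2*arr[3] < -9 || (2*pos < -1 <==> k >= -9))
Before pos := k: arr[k + 3] < 4 ==> (2*arr[3] < -9 || (2*k < -1 <==> k >= -9))
Then branch requires arr[k + 3] < 4 ==> (2*arr[3] < -9 || (2*k < -1 <==> k >= -9)); else branch requires forall k_1. (store(arr, 1, 4*k - 9)[k_1 + 3] < 4 ==> (2*arr[3] < -9 || (2*k_1 < -1 <==> k_1 >= -9))).
Before the if: (2*pos <= 1 ==> (arr[k + 3] < 4 ==> (2*arr[3] < -9 || (2*k < -1 <==> k >= -9)))) && ((!(2*pos <= 1)) ==> (forall k_1. (store(arr, 1, 4*k - 9)[k_1 + 3] < 4 ==> (2*arr[3] < -9 || (2*k_1 < -1 <==> k_1 >= -9)))))
Answer: WP = (2*pos <= 1 ==> (arr[k + 3] < 4 ==> (2*arr[3] < -9 || (2*k < -1 <==> k >= -9)))) && ((!(2*pos <= 1)) ==> (forall k_1. (store(arr, 1, 4*k - 9)[k_1 + 3] < 4 ==> (2*arr[3] < -9 || (2*k_1 < -1 <==> k_1 >= -9)))))


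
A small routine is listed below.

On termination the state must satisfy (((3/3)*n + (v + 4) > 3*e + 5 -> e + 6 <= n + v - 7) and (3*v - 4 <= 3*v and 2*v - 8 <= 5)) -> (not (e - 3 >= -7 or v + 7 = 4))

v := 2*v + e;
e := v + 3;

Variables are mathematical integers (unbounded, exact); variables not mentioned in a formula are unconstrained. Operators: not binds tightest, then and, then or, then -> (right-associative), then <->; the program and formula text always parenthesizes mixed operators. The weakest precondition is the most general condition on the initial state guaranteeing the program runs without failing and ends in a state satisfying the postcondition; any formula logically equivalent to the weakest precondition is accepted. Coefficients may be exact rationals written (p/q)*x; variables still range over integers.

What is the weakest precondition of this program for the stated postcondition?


Working backward. After the program, the postcondition (((3/3)*n + (v + 4) > 3*e + 5 -> e + 6 <= n + v - 7) and (3*v - 4 <= 3*v and 2*v - 8 <= 5)) -> (not (e - 3 >= -7 or v + 7 = 4)) must hold; in canonical form it is ((n + v > 3*e + 1 -> e <= n + v - 13) and 2*v <= 13) -> (not (e >= -4 or v = -3)).
Before e := v + 3: ((n > 2*v + 10 -> n >= 16) and 2*v <= 13) -> (not (v >= -7 or v = -3))
Before v := 2*v + e: ((n > 2*e + 4*v + 10 -> n >= 16) and 2*e + 4*v <= 13) -> (not (e + 2*v >= -7 or e + 2*v = -3))
Answer: WP = ((n > 2*e + 4*v + 10 -> n >= 16) and 2*e + 4*v <= 13) -> (not (e + 2*v >= -7 or e + 2*v = -3))


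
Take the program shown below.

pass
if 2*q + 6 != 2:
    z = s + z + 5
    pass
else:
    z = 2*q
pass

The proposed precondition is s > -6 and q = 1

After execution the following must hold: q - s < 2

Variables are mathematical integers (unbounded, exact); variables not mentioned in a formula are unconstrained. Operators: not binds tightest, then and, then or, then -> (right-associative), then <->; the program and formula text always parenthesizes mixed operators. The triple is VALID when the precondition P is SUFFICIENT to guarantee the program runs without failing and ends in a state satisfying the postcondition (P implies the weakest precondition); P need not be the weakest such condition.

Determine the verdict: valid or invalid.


Working backward. After the program, the postcondition q - s < 2 must hold; in canonical form it is q < s + 2.
Before skip: q < s + 2
Then branch requires q < s + 2; else branch requires q < s + 2.
Before the if: (2*q != -4 -> q < s + 2) and ((not (2*q != -4)) -> q < s + 2)
Before skip: (2*q != -4 -> q < s + 2) and ((not (2*q != -4)) -> q < s + 2)
The weakest precondition is (2*q != -4 -> q < s + 2) and ((not (2*q != -4)) -> q < s + 2).
Check whether s > -6 and q = 1 implies it.
Countermodel: at the initial state q = 1, s = -5, the precondition holds but the weakest precondition fails.
Answer: invalid


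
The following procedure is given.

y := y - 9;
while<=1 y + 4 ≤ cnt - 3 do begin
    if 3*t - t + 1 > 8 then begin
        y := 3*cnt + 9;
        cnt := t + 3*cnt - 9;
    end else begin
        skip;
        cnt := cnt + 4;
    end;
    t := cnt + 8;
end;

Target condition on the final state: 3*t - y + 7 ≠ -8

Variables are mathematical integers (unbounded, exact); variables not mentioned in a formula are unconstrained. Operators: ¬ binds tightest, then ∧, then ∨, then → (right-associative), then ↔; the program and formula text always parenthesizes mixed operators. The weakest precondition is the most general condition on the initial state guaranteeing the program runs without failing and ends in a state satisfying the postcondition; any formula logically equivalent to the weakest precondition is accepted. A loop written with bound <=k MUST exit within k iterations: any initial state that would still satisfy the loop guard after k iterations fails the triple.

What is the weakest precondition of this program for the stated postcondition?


Working backward. After the program, the postcondition 3*t - y + 7 ≠ -8 must hold; in canonical form it is 3*t ≠ y - 15.
Before the loop (bound <=1), unroll the exhaustion recursion (WP_0 = exit-now case; WP_j = one more guarded iteration, up to j = 1):
  WP_0: (¬(y ≤ cnt - 7)) ∧ 3*t ≠ y - 15
  WP_1: (y ≤ cnt - 7 → ((2*t > 7 → ((¬(t ≥ 25)) ∧ 6*cnt + 3*t ≠ -3)) ∧ ((¬(2*t > 7)) → ((¬(y ≤ cnt - 3)) ∧ 3*cnt ≠ y - 51)))) ∧ ((¬(y ≤ cnt - 7)) → 3*t ≠ y - 15)
So before the loop: (y ≤ cnt - 7 → ((2*t > 7 → ((¬(t ≥ 25)) ∧ 6*cnt + 3*t ≠ -3)) ∧ ((¬(2*t > 7)) → ((¬(y ≤ cnt - 3)) ∧ 3*cnt ≠ y - 51)))) ∧ ((¬(y ≤ cnt - 7)) → 3*t ≠ y - 15)
Before y := y - 9: (y ≤ cnt + 2 → ((2*t > 7 → ((¬(t ≥ 25)) ∧ 6*cnt + 3*t ≠ -3)) ∧ ((¬(2*t > 7)) → ((¬(y ≤ cnt + 6)) ∧ 3*cnt ≠ y - 60)))) ∧ ((¬(y ≤ cnt + 2)) → 3*t ≠ y - 24)
Answer: WP = (y ≤ cnt + 2 → ((2*t > 7 → ((¬(t ≥ 25)) ∧ 6*cnt + 3*t ≠ -3)) ∧ ((¬(2*t > 7)) → ((¬(y ≤ cnt + 6)) ∧ 3*cnt ≠ y - 60)))) ∧ ((¬(y ≤ cnt + 2)) → 3*t ≠ y - 24)


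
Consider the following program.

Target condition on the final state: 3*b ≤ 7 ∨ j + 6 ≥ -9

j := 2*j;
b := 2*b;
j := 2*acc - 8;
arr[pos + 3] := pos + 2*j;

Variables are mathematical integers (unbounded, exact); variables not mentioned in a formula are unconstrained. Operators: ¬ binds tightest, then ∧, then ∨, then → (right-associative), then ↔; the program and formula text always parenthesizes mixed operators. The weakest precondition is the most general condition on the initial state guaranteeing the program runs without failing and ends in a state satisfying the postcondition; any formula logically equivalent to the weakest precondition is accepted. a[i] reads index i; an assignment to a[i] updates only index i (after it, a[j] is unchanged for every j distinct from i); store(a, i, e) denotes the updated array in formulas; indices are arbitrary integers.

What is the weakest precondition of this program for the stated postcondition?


Working backward. After the program, the postcondition 3*b ≤ 7 ∨ j + 6 ≥ -9 must hold; in canonical form it is 3*b ≤ 7 ∨ j ≥ -15.
Before arr[pos + 3] := pos + 2*j: 3*b ≤ 7 ∨ j ≥ -15
Before j := 2*acc - 8: 3*b ≤ 7 ∨ 2*acc ≥ -7
Before b := 2*b: 6*b ≤ 7 ∨ 2*acc ≥ -7
Before j := 2*j: 6*b ≤ 7 ∨ 2*acc ≥ -7
Answer: WP = 6*b ≤ 7 ∨ 2*acc ≥ -7


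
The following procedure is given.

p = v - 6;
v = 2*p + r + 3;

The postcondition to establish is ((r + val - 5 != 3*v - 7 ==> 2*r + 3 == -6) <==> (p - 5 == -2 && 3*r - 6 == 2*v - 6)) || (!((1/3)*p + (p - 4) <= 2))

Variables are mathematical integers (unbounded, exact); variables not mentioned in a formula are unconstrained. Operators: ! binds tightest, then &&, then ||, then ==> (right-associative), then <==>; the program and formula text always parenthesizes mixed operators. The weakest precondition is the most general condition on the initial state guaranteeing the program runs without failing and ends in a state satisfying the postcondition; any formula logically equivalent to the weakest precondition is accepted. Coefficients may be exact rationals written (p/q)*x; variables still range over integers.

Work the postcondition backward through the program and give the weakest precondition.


Working backward. After the program, the postcondition ((r + val - 5 != 3*v - 7 ==> 2*r + 3 == -6) <==> (p - 5 == -2 && 3*r - 6 == 2*v - 6)) || (!((1/3)*p + (p - 4) <= 2)) must hold; in canonical form it is ((r + val != 3*v - 2 ==> 2*r == -9) <==> (p == 3 && 3*r == 2*v)) || (!((4/3)*p <= 6)).
Before v := 2*p + r + 3: ((val != 6*p + 2*r + 7 ==> 2*r == -9) <==> (p == 3 && r == 4*p + 6)) || (!((4/3)*p <= 6))
Before p := v - 6: ((val != 2*r + 6*v - 29 ==> 2*r == -9) <==> (v == 9 && r == 4*v - 18)) || (!((4/3)*v <= 14))
Answer: WP = ((val != 2*r + 6*v - 29 ==> 2*r == -9) <==> (v == 9 && r == 4*v - 18)) || (!((4/3)*v <= 14))


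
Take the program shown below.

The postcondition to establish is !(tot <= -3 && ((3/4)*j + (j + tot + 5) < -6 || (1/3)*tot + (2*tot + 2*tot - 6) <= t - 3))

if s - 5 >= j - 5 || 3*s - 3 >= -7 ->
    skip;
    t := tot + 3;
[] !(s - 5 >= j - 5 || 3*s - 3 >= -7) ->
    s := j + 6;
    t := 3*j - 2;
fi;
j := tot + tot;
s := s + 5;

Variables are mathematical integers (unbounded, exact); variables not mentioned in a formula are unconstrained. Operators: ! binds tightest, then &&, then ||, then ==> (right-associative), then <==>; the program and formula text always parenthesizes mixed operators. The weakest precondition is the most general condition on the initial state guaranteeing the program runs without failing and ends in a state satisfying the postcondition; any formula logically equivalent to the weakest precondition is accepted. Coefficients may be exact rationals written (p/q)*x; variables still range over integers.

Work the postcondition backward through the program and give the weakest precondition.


Working backward. After the program, the postcondition !(tot <= -3 && ((3/4)*j + (j + tot + 5) < -6 || (1/3)*tot + (2*tot + 2*tot - 6) <= t - 3)) must hold; in canonical form it is !(tot <= -3 && ((7/4)*j + tot < -11 || (13/3)*tot <= t + 3)).
Before s := s + 5: !(tot <= -3 && ((7/4)*j + tot < -11 || (13/3)*tot <= t + 3))
Before j := tot + tot: !(tot <= -3 && ((9/2)*tot < -11 || (13/3)*tot <= t + 3))
Then branch requires !(tot <= -3 && ((9/2)*tot < -11 || (10/3)*tot <= 6)); else branch requires !(tot <= -3 && ((9/2)*tot < -11 || (13/3)*tot <= 3*j + 1)).
Before the if: ((s >= j || 3*s >= -4) ==> (!(tot <= -3 && ((9/2)*tot < -11 || (10/3)*tot <= 6)))) && ((!(s >= j || 3*s >= -4)) ==> (!(tot <= -3 && ((9/2)*tot < -11 || (13/3)*tot <= 3*j + 1))))
Answer: WP = ((s >= j || 3*s >= -4) ==> (!(tot <= -3 && ((9/2)*tot < -11 || (10/3)*tot <= 6)))) && ((!(s >= j || 3*s >= -4)) ==> (!(tot <= -3 && ((9/2)*tot < -11 || (13/3)*tot <= 3*j + 1))))


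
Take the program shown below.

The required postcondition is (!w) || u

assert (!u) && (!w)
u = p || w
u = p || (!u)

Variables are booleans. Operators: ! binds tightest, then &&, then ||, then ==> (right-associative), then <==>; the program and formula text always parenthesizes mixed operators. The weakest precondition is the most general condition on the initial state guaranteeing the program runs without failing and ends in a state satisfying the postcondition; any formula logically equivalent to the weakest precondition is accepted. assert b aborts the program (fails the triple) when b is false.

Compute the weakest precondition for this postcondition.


Working backward. After the program, (!w) || u must hold.
Before u := p || (!u): (!w) || p || (!u)
Before u := p || w: (!w) || p || (!(p || w))
Before assert (!u) && (!w): (!u) && (!w) && ((!w) || p || (!(p || w)))
Answer: WP = (!u) && (!w) && ((!w) || p || (!(p || w)))


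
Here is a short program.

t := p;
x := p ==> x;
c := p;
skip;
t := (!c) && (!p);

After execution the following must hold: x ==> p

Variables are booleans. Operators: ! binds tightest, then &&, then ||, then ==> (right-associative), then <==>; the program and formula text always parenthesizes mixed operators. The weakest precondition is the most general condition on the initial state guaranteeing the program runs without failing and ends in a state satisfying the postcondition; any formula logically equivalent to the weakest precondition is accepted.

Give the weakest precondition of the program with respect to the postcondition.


Working backward. After the program, x ==> p must hold.
Before t := (!c) && (!p): x ==> p
Before skip: x ==> p
Before c := p: x ==> p
Before x := p ==> x: (p ==> x) ==> p
Before t := p: (p ==> x) ==> p
Answer: WP = (p ==> x) ==> p


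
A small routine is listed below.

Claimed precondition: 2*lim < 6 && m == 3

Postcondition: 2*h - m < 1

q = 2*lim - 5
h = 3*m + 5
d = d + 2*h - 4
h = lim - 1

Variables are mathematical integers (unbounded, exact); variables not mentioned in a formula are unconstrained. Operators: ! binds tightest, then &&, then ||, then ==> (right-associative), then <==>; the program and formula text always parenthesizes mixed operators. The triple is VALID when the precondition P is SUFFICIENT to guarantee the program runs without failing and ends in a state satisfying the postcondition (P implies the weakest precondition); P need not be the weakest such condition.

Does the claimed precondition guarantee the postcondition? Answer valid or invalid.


Working backward. After the program, the postcondition 2*h - m < 1 must hold; in canonical form it is 2*h < m + 1.
Before h := lim - 1: 2*lim < m + 3
Before d := d + 2*h - 4: 2*lim < m + 3
Before h := 3*m + 5: 2*lim < m + 3
Before q := 2*lim - 5: 2*lim < m + 3
The weakest precondition is 2*lim < m + 3.
Check whether 2*lim < 6 && m == 3 implies it.
Every state satisfying the precondition satisfies the weakest precondition: the implication holds.
Answer: valid


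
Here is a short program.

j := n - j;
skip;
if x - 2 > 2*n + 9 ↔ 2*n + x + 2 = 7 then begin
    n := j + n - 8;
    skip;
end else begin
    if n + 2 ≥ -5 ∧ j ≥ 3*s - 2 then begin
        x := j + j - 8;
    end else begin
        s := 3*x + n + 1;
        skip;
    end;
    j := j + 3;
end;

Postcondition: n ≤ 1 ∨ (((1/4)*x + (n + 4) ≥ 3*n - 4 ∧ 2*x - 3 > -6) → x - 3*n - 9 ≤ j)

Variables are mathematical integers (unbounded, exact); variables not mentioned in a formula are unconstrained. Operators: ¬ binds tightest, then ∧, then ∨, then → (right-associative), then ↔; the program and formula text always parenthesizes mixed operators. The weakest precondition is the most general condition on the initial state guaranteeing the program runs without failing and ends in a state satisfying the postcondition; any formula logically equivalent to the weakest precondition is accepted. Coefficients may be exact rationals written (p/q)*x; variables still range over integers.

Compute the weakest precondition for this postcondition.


Working backward. After the program, the postcondition n ≤ 1 ∨ (((1/4)*x + (n + 4) ≥ 3*n - 4 ∧ 2*x - 3 > -6) → x - 3*n - 9 ≤ j) must hold; in canonical form it is n ≤ 1 ∨ (((1/4)*x ≥ 2*n - 8 ∧ 2*x > -3) → x ≤ j + 3*n + 9).
Then branch requires j + n ≤ 9 ∨ (((1/4)*x ≥ 2*j + 2*n - 24 ∧ 2*x > -3) → x ≤ 4*j + 3*n - 15); else branch requires ((n ≥ -7 ∧ j ≥ 3*s - 2) → (n ≤ 1 ∨ (((1/2)*j ≥ 2*n - 6 ∧ 4*j > 13) → j ≤ 3*n + 20))) ∧ ((¬(n ≥ -7 ∧ j ≥ 3*s - 2)) → (n ≤ 1 ∨ (((1/4)*x ≥ 2*n - 8 ∧ 2*x > -3) → x ≤ j + 3*n + 12))).
Before the if: ((x > 2*n + 11 ↔ 2*n + x = 5) → (j + n ≤ 9 ∨ (((1/4)*x ≥ 2*j + 2*n - 24 ∧ 2*x > -3) → x ≤ 4*j + 3*n - 15))) ∧ ((¬(x > 2*n + 11 ↔ 2*n + x = 5)) → (((n ≥ -7 ∧ j ≥ 3*s - 2) → (n ≤ 1 ∨ (((1/2)*j ≥ 2*n - 6 ∧ 4*j > 13) → j ≤ 3*n + 20))) ∧ ((¬(n ≥ -7 ∧ j ≥ 3*s - 2)) → (n ≤ 1 ∨ (((1/4)*x ≥ 2*n - 8 ∧ 2*x > -3) → x ≤ j + 3*n + 12)))))
Before skip: ((x > 2*n + 11 ↔ 2*n + x = 5) → (j + n ≤ 9 ∨ (((1/4)*x ≥ 2*j + 2*n - 24 ∧ 2*x > -3) → x ≤ 4*j + 3*n - 15))) ∧ ((¬(x > 2*n + 11 ↔ 2*n + x = 5)) → (((n ≥ -7 ∧ j ≥ 3*s - 2) → (n ≤ 1 ∨ (((1/2)*j ≥ 2*n - 6 ∧ 4*j > 13) → j ≤ 3*n + 20))) ∧ ((¬(n ≥ -7 ∧ j ≥ 3*s - 2)) → (n ≤ 1 ∨ (((1/4)*x ≥ 2*n - 8 ∧ 2*x > -3) → x ≤ j + 3*n + 12)))))
Before j := n - j: ((x > 2*n + 11 ↔ 2*n + x = 5) → (2*n ≤ j + 9 ∨ ((2*j + (1/4)*x ≥ 4*n - 24 ∧ 2*x > -3) → 4*j + x ≤ 7*n - 15))) ∧ ((¬(x > 2*n + 11 ↔ 2*n + x = 5)) → (((n ≥ -7 ∧ n ≥ j + 3*s - 2) → (n ≤ 1 ∨ (((1/2)*j + (3/2)*n ≤ 6 ∧ 4*n > 4*j + 13) → j + 2*n ≥ -20))) ∧ ((¬(n ≥ -7 ∧ n ≥ j + 3*s - 2)) → (n ≤ 1 ∨ (((1/4)*x ≥ 2*n - 8 ∧ 2*x > -3) → j + x ≤ 4*n + 12)))))
Answer: WP = ((x > 2*n + 11 ↔ 2*n + x = 5) → (2*n ≤ j + 9 ∨ ((2*j + (1/4)*x ≥ 4*n - 24 ∧ 2*x > -3) → 4*j + x ≤ 7*n - 15))) ∧ ((¬(x > 2*n + 11 ↔ 2*n + x = 5)) → (((n ≥ -7 ∧ n ≥ j + 3*s - 2) → (n ≤ 1 ∨ (((1/2)*j + (3/2)*n ≤ 6 ∧ 4*n > 4*j + 13) → j + 2*n ≥ -20))) ∧ ((¬(n ≥ -7 ∧ n ≥ j + 3*s - 2)) → (n ≤ 1 ∨ (((1/4)*x ≥ 2*n - 8 ∧ 2*x > -3) → j + x ≤ 4*n + 12)))))


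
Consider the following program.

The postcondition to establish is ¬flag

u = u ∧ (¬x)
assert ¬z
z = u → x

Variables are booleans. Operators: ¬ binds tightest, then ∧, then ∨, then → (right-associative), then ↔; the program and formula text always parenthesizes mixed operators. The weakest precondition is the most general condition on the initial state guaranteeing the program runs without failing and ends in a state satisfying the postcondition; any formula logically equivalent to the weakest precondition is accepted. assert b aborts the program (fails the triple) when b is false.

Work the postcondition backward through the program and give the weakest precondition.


Working backward. After the program, ¬flag must hold.
Before z := u → x: ¬flag
Before assert ¬z: (¬z) ∧ (¬flag)
Before u := u ∧ (¬x): (¬z) ∧ (¬flag)
Answer: WP = (¬z) ∧ (¬flag)


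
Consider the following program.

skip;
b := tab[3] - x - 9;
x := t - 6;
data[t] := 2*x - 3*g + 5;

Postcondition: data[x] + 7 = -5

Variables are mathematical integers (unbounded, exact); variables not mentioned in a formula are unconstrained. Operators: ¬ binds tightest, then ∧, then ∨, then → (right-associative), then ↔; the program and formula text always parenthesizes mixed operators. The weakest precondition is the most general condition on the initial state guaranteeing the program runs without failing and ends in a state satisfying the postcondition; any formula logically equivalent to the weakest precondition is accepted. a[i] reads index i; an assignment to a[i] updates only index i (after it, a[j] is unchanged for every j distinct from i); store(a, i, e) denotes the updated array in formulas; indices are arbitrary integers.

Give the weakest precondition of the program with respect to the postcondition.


Working backward. After the program, the postcondition data[x] + 7 = -5 must hold; in canonical form it is data[x] = -12.
Before data[t] := 2*x - 3*g + 5: store(data, t, -3*g + 2*x + 5)[x] = -12
Before x := t - 6: store(data, t, -3*g + 2*t - 7)[t - 6] = -12
Before b := tab[3] - x - 9: store(data, t, -3*g + 2*t - 7)[t - 6] = -12
Before skip: store(data, t, -3*g + 2*t - 7)[t - 6] = -12
Answer: WP = store(data, t, -3*g + 2*t - 7)[t - 6] = -12


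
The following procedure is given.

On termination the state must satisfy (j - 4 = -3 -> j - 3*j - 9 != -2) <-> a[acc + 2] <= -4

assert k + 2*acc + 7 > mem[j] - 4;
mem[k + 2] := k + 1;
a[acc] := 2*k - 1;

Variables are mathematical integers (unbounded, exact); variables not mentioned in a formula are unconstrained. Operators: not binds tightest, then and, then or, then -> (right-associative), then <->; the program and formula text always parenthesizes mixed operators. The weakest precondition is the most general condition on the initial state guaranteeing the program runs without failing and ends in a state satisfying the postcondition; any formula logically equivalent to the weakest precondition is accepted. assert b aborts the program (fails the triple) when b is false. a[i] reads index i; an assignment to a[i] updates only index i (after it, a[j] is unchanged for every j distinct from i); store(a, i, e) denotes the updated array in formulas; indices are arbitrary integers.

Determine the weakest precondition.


Working backward. After the program, the postcondition (j - 4 = -3 -> j - 3*j - 9 != -2) <-> a[acc + 2] <= -4 must hold; in canonical form it is (j = 1 -> 2*j != -7) <-> a[acc + 2] <= -4.
Before a[acc] := 2*k - 1: (j = 1 -> 2*j != -7) <-> store(a, acc, 2*k - 1)[acc + 2] <= -4
Before mem[k + 2] := k + 1: (j = 1 -> 2*j != -7) <-> store(a, acc, 2*k - 1)[acc + 2] <= -4
Before assert k + 2*acc + 7 > mem[j] - 4: 2*acc + k > mem[j] - 11 and ((j = 1 -> 2*j != -7) <-> store(a, acc, 2*k - 1)[acc + 2] <= -4)
Answer: WP = 2*acc + k > mem[j] - 11 and ((j = 1 -> 2*j != -7) <-> store(a, acc, 2*k - 1)[acc + 2] <= -4)


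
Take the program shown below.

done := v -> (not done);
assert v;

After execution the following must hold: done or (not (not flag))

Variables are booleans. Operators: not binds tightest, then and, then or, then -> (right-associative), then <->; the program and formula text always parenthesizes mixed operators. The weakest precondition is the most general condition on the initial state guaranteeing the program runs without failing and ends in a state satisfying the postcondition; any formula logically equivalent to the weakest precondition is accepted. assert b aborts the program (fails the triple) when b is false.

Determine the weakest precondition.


Working backward. After the program, the postcondition done or (not (not flag)) must hold; in canonical form it is done or flag.
Before assert v: v and (done or flag)
Before done := v -> (not done): v and ((v -> (not done)) or flag)
Answer: WP = v and ((v -> (not done)) or flag)
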